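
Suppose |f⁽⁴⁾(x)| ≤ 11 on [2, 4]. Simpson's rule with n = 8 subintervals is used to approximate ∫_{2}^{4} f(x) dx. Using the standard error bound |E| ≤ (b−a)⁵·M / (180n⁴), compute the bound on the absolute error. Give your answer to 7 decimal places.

|E| ≤ (2)⁵·11 / (180·8⁴) = 352/737280 = 0.0004774.

0.0004774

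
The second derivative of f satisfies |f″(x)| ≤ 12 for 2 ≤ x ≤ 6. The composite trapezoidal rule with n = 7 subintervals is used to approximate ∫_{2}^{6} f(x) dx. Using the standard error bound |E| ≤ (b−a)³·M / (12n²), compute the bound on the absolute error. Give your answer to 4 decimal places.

|E| ≤ (4)³·12 / (12·7²) = 768/588 = 1.3061.

1.3061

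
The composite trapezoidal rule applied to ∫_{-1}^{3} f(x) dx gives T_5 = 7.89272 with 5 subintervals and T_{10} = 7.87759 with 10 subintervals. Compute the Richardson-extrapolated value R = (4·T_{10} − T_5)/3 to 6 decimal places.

R = (4·T_{10} − T_5) / 3 = (4·7.87759 − 7.89272)/3 = (23.61764)/3 = 7.872547.

7.872547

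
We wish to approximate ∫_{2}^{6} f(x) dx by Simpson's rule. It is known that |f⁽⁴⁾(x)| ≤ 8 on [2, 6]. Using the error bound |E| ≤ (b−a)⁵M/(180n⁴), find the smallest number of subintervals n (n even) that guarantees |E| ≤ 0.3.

4

Need 8192/(180n⁴) ≤ 0.3.
n⁴ ≥ 8192/(180·0.3) = 151.704 ⇒ n ≥ 3.5095, so the smallest even n is 4. (n must be even for Simpson's rule.)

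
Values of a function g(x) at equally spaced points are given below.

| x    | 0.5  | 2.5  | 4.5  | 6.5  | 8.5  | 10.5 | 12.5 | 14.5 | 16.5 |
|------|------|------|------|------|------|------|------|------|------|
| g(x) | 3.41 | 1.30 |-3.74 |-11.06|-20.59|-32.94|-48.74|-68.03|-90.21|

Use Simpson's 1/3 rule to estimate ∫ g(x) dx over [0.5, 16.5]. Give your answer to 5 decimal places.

-450.57333

h = 2, n = 8.
(h/3)·[y₀ + 4y₁ + 2y₂ + 4y₃ + 2y₄ + 4y₅ + 2y₆ + 4y₇ + y₈] = 0.666667·(-675.86) = -450.57333.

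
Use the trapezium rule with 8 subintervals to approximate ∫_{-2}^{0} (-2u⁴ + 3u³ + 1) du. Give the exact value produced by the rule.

-23.3203125

h = (0 − (-2))/8 = 0.25.
Nodes u₀,…,u₈ = -2, -1.75, -1.5, -1.25, -1, -0.75, -0.5, -0.25, 0.
f(u) = -2u⁴ + 3u³ + 1: f₀=-55, f₁=-33.8359375, f₂=-19.25, f₃=-9.7421875, f₄=-4, f₅=-0.8984375, f₆=0.5, f₇=0.9453125, f₈=1.
(h/2)·[f₀ + 2f₁ + 2f₂ + 2f₃ + 2f₄ + 2f₅ + 2f₆ + 2f₇ + f₈] = 0.125·(-186.5625) = -23.3203125.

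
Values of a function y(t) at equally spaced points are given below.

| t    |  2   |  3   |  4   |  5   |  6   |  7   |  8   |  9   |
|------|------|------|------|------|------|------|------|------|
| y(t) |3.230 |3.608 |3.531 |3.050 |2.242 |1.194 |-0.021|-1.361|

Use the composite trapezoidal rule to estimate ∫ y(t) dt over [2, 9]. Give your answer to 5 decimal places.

h = 1, n = 7.
(h/2)·[y₀ + 2y₁ + 2y₂ + 2y₃ + 2y₄ + 2y₅ + 2y₆ + y₇] = 0.5·(29.077) = 14.53850.

14.53850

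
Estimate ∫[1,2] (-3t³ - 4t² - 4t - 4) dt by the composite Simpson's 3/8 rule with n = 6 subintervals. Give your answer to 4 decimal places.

-30.5833

h = (2 − 1)/6 = 0.166667.
Nodes t₀,…,t₆ = 1, 1.166667, 1.333333, 1.5, 1.666667, 1.833333, 2.
f(t) = -3t³ - 4t² - 4t - 4: f₀=-15, f₁=-18.875, f₂=-23.555556, f₃=-29.125, f₄=-35.666667, f₅=-43.263889, f₆=-52.
(3h/8)·[f₀ + 3f₁ + 3f₂ + 2f₃ + 3f₄ + 3f₅ + f₆] = 0.0625·(-489.333333) = -30.5833.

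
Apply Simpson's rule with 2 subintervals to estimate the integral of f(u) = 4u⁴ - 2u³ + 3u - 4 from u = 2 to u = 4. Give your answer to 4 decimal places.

684.6667

h = (4 − 2)/2 = 1.
Nodes u₀,…,u₂ = 2, 3, 4.
f(u) = 4u⁴ - 2u³ + 3u - 4: f₀=50, f₁=275, f₂=904.
(h/3)·[f₀ + 4f₁ + f₂] = 0.333333·(2054) = 684.6667.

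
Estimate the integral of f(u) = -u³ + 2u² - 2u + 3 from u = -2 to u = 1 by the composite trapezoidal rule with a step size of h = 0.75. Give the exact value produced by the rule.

h = (1 − (-2))/4 = 0.75.
Nodes u₀,…,u₄ = -2, -1.25, -0.5, 0.25, 1.
f(u) = -u³ + 2u² - 2u + 3: f₀=23, f₁=10.578125, f₂=4.625, f₃=2.609375, f₄=2.
(h/2)·[f₀ + 2f₁ + 2f₂ + 2f₃ + f₄] = 0.375·(60.625) = 22.734375.

22.734375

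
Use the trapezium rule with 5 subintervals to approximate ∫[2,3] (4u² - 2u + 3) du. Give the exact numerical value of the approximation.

h = (3 − 2)/5 = 0.2.
Nodes u₀,…,u₅ = 2, 2.2, 2.4, 2.6, 2.8, 3.
f(u) = 4u² - 2u + 3: f₀=15, f₁=17.96, f₂=21.24, f₃=24.84, f₄=28.76, f₅=33.
(h/2)·[f₀ + 2f₁ + 2f₂ + 2f₃ + 2f₄ + f₅] = 0.1·(233.6) = 23.36.

23.36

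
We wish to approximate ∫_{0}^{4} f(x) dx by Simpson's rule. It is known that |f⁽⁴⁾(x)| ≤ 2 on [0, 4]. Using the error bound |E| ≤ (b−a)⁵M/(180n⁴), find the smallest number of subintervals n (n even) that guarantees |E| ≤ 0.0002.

Need 2048/(180n⁴) ≤ 0.0002.
n⁴ ≥ 2048/(180·0.0002) = 56888.9 ⇒ n ≥ 15.4439, so the smallest even n is 16. (n must be even for Simpson's rule.)

16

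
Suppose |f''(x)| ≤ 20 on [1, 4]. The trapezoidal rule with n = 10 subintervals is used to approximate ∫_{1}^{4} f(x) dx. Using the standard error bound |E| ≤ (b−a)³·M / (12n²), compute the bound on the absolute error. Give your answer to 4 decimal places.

0.4500

|E| ≤ (3)³·20 / (12·10²) = 540/1200 = 0.4500.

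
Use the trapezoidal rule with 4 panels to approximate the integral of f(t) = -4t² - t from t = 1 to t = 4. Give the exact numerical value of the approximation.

-92.625

h = (4 − 1)/4 = 0.75.
Nodes t₀,…,t₄ = 1, 1.75, 2.5, 3.25, 4.
f(t) = -4t² - t: f₀=-5, f₁=-14, f₂=-27.5, f₃=-45.5, f₄=-68.
(h/2)·[f₀ + 2f₁ + 2f₂ + 2f₃ + f₄] = 0.375·(-247) = -92.625.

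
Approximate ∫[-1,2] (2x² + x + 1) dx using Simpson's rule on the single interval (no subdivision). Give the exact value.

S = (b−a)/6 · [f(-1) + 4f(0.5) + f(2)] = 0.5·[2 + 4·2 + 11] = 10.5.

10.5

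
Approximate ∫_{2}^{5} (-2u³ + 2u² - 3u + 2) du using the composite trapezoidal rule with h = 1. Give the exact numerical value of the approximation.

-261.5

h = (5 − 2)/3 = 1.
Nodes u₀,…,u₃ = 2, 3, 4, 5.
f(u) = -2u³ + 2u² - 3u + 2: f₀=-12, f₁=-43, f₂=-106, f₃=-213.
(h/2)·[f₀ + 2f₁ + 2f₂ + f₃] = 0.5·(-523) = -261.5.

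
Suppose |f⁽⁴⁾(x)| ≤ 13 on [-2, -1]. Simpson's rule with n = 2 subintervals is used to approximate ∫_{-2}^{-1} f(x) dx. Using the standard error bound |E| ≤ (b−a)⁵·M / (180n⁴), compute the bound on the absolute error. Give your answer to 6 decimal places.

0.004514

|E| ≤ (1)⁵·13 / (180·2⁴) = 13/2880 = 0.004514.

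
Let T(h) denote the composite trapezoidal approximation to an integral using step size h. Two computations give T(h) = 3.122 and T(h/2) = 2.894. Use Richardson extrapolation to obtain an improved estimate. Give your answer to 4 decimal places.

2.8180

R = (4·T(h/2) − T(h)) / 3 = (4·2.894 − 3.122)/3 = (8.454)/3 = 2.8180.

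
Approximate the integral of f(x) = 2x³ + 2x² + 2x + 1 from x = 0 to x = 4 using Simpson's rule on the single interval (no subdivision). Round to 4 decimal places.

S = (b−a)/6 · [f(0) + 4f(2) + f(4)] = 0.666667·[1 + 4·29 + 169] = 190.6667.

190.6667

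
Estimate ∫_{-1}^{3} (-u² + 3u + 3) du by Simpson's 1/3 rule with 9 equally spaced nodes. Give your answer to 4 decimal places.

14.6667

h = (3 − (-1))/8 = 0.5.
Nodes u₀,…,u₈ = -1, -0.5, 0, 0.5, 1, 1.5, 2, 2.5, 3.
f(u) = -u² + 3u + 3: f₀=-1, f₁=1.25, f₂=3, f₃=4.25, f₄=5, f₅=5.25, f₆=5, f₇=4.25, f₈=3.
(h/3)·[f₀ + 4f₁ + 2f₂ + 4f₃ + 2f₄ + 4f₅ + 2f₆ + 4f₇ + f₈] = 0.166667·(88) = 14.6667.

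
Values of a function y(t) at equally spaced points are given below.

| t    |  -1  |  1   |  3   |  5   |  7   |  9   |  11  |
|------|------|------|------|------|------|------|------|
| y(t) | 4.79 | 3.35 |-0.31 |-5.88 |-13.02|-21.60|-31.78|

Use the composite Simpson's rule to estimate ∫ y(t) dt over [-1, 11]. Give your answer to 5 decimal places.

-100.11333

h = 2, n = 6.
(h/3)·[y₀ + 4y₁ + 2y₂ + 4y₃ + 2y₄ + 4y₅ + y₆] = 0.666667·(-150.17) = -100.11333.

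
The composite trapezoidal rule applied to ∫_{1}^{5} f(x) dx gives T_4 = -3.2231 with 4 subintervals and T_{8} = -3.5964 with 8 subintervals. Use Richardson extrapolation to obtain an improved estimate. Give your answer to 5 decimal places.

R = (4·T_{8} − T_4) / 3 = (4·(-3.5964) − (-3.2231))/3 = (-11.1625)/3 = -3.72083.

-3.72083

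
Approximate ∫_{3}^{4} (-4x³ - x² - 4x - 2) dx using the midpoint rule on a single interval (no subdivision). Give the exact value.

-199.75

M = (b−a)·f(3.5) = 1·(-199.75) = -199.75.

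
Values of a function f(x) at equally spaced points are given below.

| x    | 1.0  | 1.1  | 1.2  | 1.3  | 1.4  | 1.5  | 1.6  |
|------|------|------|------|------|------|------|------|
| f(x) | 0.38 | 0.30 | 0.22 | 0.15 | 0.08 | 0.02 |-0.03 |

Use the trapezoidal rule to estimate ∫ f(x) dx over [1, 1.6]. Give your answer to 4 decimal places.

h = 0.1, n = 6.
(h/2)·[y₀ + 2y₁ + 2y₂ + 2y₃ + 2y₄ + 2y₅ + y₆] = 0.05·(1.89) = 0.0945.

0.0945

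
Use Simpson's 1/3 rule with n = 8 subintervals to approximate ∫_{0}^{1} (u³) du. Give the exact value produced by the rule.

h = (1 − 0)/8 = 0.125.
Nodes u₀,…,u₈ = 0, 0.125, 0.25, 0.375, 0.5, 0.625, 0.75, 0.875, 1.
f(u) = u³: f₀=0, f₁=0.001953125, f₂=0.015625, f₃=0.052734375, f₄=0.125, f₅=0.244140625, f₆=0.421875, f₇=0.669921875, f₈=1.
(h/3)·[f₀ + 4f₁ + 2f₂ + 4f₃ + 2f₄ + 4f₅ + 2f₆ + 4f₇ + f₈] = 0.041667·(6) = 0.25.

0.25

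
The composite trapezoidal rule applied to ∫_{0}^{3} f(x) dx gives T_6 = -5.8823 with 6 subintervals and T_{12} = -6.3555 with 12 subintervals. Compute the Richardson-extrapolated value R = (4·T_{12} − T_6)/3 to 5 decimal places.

-6.51323

R = (4·T_{12} − T_6) / 3 = (4·(-6.3555) − (-5.8823))/3 = (-19.5397)/3 = -6.51323.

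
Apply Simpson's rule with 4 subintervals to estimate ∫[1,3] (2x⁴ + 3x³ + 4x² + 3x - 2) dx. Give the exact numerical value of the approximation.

h = (3 − 1)/4 = 0.5.
Nodes x₀,…,x₄ = 1, 1.5, 2, 2.5, 3.
f(x) = 2x⁴ + 3x³ + 4x² + 3x - 2: f₀=10, f₁=31.75, f₂=76, f₃=155.5, f₄=286.
(h/3)·[f₀ + 4f₁ + 2f₂ + 4f₃ + f₄] = 0.166667·(1197) = 199.5.

199.5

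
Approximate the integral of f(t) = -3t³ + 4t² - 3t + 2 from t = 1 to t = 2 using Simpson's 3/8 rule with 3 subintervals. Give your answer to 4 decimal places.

-4.4167

h = (2 − 1)/3 = 0.333333.
Nodes t₀,…,t₃ = 1, 1.333333, 1.666667, 2.
f(t) = -3t³ + 4t² - 3t + 2: f₀=0, f₁=-2, f₂=-5.777778, f₃=-12.
(3h/8)·[f₀ + 3f₁ + 3f₂ + f₃] = 0.125·(-35.333333) = -4.4167.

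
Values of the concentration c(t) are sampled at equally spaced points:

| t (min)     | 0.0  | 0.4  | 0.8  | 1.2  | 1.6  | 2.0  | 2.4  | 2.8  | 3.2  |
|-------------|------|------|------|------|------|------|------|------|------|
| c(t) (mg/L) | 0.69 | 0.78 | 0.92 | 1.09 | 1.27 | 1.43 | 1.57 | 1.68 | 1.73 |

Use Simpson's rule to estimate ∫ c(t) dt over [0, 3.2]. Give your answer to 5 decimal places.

h = 0.4, n = 8.
(h/3)·[y₀ + 4y₁ + 2y₂ + 4y₃ + 2y₄ + 4y₅ + 2y₆ + 4y₇ + y₈] = 0.133333·(29.86) = 3.98133.

3.98133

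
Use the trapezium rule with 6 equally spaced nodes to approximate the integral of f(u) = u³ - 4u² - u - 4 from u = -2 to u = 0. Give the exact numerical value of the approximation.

h = (0 − (-2))/5 = 0.4.
Nodes u₀,…,u₅ = -2, -1.6, -1.2, -0.8, -0.4, 0.
f(u) = u³ - 4u² - u - 4: f₀=-26, f₁=-16.736, f₂=-10.288, f₃=-6.272, f₄=-4.304, f₅=-4.
(h/2)·[f₀ + 2f₁ + 2f₂ + 2f₃ + 2f₄ + f₅] = 0.2·(-105.2) = -21.04.

-21.04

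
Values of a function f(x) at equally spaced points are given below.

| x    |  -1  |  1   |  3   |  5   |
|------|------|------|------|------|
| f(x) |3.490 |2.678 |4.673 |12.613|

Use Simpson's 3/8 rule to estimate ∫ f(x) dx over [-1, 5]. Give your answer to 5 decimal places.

28.61700

h = 2, n = 3.
(3h/8)·[y₀ + 3y₁ + 3y₂ + y₃] = 0.75·(38.156) = 28.61700.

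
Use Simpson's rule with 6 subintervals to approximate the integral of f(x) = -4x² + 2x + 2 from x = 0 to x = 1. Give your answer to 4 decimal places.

h = (1 − 0)/6 = 0.166667.
Nodes x₀,…,x₆ = 0, 0.166667, 0.333333, 0.5, 0.666667, 0.833333, 1.
f(x) = -4x² + 2x + 2: f₀=2, f₁=2.222222, f₂=2.222222, f₃=2, f₄=1.555556, f₅=0.888889, f₆=0.
(h/3)·[f₀ + 4f₁ + 2f₂ + 4f₃ + 2f₄ + 4f₅ + f₆] = 0.055556·(30) = 1.6667.

1.6667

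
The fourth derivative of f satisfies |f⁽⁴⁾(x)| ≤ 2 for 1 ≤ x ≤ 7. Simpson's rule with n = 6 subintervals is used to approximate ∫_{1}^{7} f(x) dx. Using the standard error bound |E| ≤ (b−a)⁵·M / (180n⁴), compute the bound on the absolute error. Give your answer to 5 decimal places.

0.06667

|E| ≤ (6)⁵·2 / (180·6⁴) = 15552/233280 = 0.06667.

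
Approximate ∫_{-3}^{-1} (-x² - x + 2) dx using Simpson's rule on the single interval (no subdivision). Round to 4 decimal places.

-0.6667

S = (b−a)/6 · [f(-3) + 4f(-2) + f(-1)] = 0.333333·[(-4) + 4·0 + 2] = -0.6667.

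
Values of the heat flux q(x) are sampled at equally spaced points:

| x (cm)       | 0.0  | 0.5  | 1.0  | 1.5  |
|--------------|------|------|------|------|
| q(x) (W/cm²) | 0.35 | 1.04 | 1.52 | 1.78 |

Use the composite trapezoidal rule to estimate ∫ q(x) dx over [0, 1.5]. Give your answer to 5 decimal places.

1.81250

h = 0.5, n = 3.
(h/2)·[y₀ + 2y₁ + 2y₂ + y₃] = 0.25·(7.25) = 1.81250.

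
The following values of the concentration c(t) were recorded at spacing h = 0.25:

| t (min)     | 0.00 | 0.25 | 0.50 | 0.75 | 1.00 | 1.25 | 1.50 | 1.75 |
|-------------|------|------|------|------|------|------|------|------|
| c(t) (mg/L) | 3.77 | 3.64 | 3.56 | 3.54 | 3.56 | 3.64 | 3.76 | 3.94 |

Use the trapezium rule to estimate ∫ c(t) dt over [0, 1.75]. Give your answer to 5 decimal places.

6.38875

h = 0.25, n = 7.
(h/2)·[y₀ + 2y₁ + 2y₂ + 2y₃ + 2y₄ + 2y₅ + 2y₆ + y₇] = 0.125·(51.11) = 6.38875.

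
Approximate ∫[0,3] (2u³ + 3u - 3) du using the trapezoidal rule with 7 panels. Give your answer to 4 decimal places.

h = (3 − 0)/7 = 0.428571.
Nodes u₀,…,u₇ = 0, 0.428571, 0.857143, 1.285714, 1.714286, 2.142857, 2.571429, 3.
f(u) = 2u³ + 3u - 3: f₀=-3, f₁=-1.556851, f₂=0.830904, f₃=5.107872, f₄=12.218659, f₅=23.107872, f₆=38.720117, f₇=60.
(h/2)·[f₀ + 2f₁ + 2f₂ + 2f₃ + 2f₄ + 2f₅ + 2f₆ + f₇] = 0.214286·(213.857143) = 45.8265.

45.8265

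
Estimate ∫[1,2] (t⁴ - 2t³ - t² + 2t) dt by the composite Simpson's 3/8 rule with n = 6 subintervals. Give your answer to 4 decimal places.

-0.6331

h = (2 − 1)/6 = 0.166667.
Nodes t₀,…,t₆ = 1, 1.166667, 1.333333, 1.5, 1.666667, 1.833333, 2.
f(t) = t⁴ - 2t³ - t² + 2t: f₀=0, f₁=-0.351080, f₂=-0.691358, f₃=-0.9375, f₄=-0.987654, f₅=-0.721451, f₆=0.
(3h/8)·[f₀ + 3f₁ + 3f₂ + 2f₃ + 3f₄ + 3f₅ + f₆] = 0.0625·(-10.129630) = -0.6331.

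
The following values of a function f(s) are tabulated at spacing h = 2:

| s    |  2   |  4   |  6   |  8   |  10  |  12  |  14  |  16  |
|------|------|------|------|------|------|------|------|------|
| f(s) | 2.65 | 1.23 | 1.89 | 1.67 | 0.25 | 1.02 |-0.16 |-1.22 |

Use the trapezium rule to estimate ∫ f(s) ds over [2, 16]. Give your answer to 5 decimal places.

13.23000

h = 2, n = 7.
(h/2)·[y₀ + 2y₁ + 2y₂ + 2y₃ + 2y₄ + 2y₅ + 2y₆ + y₇] = 1·(13.23) = 13.23000.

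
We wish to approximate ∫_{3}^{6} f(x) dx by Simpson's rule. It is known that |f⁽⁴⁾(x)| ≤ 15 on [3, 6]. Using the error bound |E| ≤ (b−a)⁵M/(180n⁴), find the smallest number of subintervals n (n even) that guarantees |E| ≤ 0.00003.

30

Need 3645/(180n⁴) ≤ 0.00003.
n⁴ ≥ 3645/(180·0.00003) = 675000 ⇒ n ≥ 28.6633, so the smallest even n is 30. (n must be even for Simpson's rule.)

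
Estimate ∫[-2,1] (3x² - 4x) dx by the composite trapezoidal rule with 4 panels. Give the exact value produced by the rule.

h = (1 − (-2))/4 = 0.75.
Nodes x₀,…,x₄ = -2, -1.25, -0.5, 0.25, 1.
f(x) = 3x² - 4x: f₀=20, f₁=9.6875, f₂=2.75, f₃=-0.8125, f₄=-1.
(h/2)·[f₀ + 2f₁ + 2f₂ + 2f₃ + f₄] = 0.375·(42.25) = 15.84375.

15.84375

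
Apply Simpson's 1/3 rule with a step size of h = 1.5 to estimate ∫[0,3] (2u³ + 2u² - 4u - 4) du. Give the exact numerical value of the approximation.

h = (3 − 0)/2 = 1.5.
Nodes u₀,…,u₂ = 0, 1.5, 3.
f(u) = 2u³ + 2u² - 4u - 4: f₀=-4, f₁=1.25, f₂=56.
(h/3)·[f₀ + 4f₁ + f₂] = 0.5·(57) = 28.5.

28.5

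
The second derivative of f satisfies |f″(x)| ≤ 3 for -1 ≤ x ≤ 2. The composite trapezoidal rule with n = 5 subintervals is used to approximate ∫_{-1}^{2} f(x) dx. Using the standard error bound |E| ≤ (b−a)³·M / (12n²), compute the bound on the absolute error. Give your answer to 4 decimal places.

|E| ≤ (3)³·3 / (12·5²) = 81/300 = 0.2700.

0.2700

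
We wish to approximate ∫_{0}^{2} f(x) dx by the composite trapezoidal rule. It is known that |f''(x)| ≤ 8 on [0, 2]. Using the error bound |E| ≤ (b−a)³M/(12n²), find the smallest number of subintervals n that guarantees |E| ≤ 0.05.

11

Need 64/(12n²) ≤ 0.05.
n² ≥ 64/(12·0.05) = 106.667 ⇒ n ≥ 10.3280, so the smallest n is 11.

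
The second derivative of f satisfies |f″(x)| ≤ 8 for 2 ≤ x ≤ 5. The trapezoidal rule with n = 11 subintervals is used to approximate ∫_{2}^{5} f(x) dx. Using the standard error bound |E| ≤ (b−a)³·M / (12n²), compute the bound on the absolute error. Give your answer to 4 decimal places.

|E| ≤ (3)³·8 / (12·11²) = 216/1452 = 0.1488.

0.1488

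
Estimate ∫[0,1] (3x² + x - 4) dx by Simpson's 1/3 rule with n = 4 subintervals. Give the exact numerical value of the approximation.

h = (1 − 0)/4 = 0.25.
Nodes x₀,…,x₄ = 0, 0.25, 0.5, 0.75, 1.
f(x) = 3x² + x - 4: f₀=-4, f₁=-3.5625, f₂=-2.75, f₃=-1.5625, f₄=0.
(h/3)·[f₀ + 4f₁ + 2f₂ + 4f₃ + f₄] = 0.083333·(-30) = -2.5.

-2.5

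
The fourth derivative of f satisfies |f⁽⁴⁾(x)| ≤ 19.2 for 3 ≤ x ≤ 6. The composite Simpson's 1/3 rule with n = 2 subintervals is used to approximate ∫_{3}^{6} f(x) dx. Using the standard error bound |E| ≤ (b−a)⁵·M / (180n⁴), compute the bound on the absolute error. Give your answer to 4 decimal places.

|E| ≤ (3)⁵·19.2 / (180·2⁴) = 4665.6/2880 = 1.6200.

1.6200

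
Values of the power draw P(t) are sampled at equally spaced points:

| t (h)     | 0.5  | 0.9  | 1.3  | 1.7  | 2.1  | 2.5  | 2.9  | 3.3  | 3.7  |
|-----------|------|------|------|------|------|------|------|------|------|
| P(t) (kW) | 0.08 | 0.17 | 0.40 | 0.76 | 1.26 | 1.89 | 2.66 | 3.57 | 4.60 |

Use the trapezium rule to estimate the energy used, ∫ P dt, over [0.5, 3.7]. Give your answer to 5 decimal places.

h = 0.4, n = 8.
(h/2)·[y₀ + 2y₁ + 2y₂ + 2y₃ + 2y₄ + 2y₅ + 2y₆ + 2y₇ + y₈] = 0.2·(26.10) = 5.22000.

5.22000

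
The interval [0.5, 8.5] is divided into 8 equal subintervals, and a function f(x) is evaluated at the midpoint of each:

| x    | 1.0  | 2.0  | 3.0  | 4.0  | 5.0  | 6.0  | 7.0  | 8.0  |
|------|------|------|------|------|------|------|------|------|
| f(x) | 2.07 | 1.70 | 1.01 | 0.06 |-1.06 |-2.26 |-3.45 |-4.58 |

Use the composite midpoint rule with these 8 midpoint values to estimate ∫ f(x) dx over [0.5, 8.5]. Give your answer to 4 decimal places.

h = 1, n = 8.
h·[y(m₁) + y(m₂) + y(m₃) + y(m₄) + y(m₅) + y(m₆) + y(m₇) + y(m₈)] = 1·(-6.51) = -6.5100.

-6.5100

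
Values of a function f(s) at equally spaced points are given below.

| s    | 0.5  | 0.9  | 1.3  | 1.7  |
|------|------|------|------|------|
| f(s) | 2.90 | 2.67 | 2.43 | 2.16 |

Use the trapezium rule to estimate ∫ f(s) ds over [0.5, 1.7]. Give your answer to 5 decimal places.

3.05200

h = 0.4, n = 3.
(h/2)·[y₀ + 2y₁ + 2y₂ + y₃] = 0.2·(15.26) = 3.05200.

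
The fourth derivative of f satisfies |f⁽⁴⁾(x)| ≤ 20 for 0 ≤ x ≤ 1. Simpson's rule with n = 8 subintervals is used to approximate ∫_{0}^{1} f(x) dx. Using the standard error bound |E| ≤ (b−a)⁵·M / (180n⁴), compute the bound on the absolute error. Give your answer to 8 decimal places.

0.00002713

|E| ≤ (1)⁵·20 / (180·8⁴) = 20/737280 = 0.00002713.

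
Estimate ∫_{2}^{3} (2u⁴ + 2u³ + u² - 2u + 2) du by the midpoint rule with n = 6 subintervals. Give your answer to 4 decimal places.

120.0204

h = (3 − 2)/6 = 0.166667.
Midpoints m₁,…,m₆ = 2.083333, 2.25, 2.416667, 2.583333, 2.75, 2.916667.
f(m₁)=57.934124, f(m₂)=76.6015625, f(m₃)=99.452643, f(m₄)=127.061439, f(m₅)=160.0390625, f(m₆)=199.033661.
h·[f(m₁) + f(m₂) + f(m₃) + f(m₄) + f(m₅) + f(m₆)] = 0.166667·(720.122492) = 120.0204.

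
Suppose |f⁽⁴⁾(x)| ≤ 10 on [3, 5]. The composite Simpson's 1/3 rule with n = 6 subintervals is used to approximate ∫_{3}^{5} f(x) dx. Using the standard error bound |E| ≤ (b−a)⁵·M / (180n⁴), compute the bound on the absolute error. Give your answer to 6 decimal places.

0.001372

|E| ≤ (2)⁵·10 / (180·6⁴) = 320/233280 = 0.001372.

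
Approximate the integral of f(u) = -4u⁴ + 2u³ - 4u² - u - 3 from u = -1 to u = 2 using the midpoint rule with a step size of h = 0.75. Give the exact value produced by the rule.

h = (2 − (-1))/4 = 0.75.
Midpoints m₁,…,m₄ = -0.625, 0.125, 0.875, 1.625.
f(m₁)=-5.0361328125, f(m₂)=-3.1845703125, f(m₃)=-7.9423828125, f(m₄)=-34.4970703125.
h·[f(m₁) + f(m₂) + f(m₃) + f(m₄)] = 0.75·(-50.66015625) = -37.9951171875.

-37.9951171875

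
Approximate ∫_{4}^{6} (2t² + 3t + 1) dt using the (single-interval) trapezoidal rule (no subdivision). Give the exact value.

T = (b−a)/2 · [f(4) + f(6)] = 1·[45 + 91] = 136.

136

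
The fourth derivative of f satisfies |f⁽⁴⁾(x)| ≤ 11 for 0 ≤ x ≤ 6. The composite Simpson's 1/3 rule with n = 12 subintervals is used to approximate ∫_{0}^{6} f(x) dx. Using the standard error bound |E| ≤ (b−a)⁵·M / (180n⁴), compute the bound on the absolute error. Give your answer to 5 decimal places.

0.02292

|E| ≤ (6)⁵·11 / (180·12⁴) = 85536/3732480 = 0.02292.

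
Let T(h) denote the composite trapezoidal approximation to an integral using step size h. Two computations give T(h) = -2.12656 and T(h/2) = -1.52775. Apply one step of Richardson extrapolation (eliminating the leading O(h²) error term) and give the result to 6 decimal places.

-1.328147

R = (4·T(h/2) − T(h)) / 3 = (4·(-1.52775) − (-2.12656))/3 = (-3.98444)/3 = -1.328147.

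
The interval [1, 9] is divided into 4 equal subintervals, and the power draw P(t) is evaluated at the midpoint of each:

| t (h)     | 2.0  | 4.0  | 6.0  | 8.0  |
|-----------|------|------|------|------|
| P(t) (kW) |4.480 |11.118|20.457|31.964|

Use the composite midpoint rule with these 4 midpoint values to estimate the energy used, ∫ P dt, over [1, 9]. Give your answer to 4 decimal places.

h = 2, n = 4.
h·[y(m₁) + y(m₂) + y(m₃) + y(m₄)] = 2·(68.019) = 136.0380.

136.0380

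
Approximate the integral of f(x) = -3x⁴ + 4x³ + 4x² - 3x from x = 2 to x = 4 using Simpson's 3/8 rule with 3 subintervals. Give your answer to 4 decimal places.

h = (4 − 2)/3 = 0.666667.
Nodes x₀,…,x₃ = 2, 2.666667, 3.333333, 4.
f(x) = -3x⁴ + 4x³ + 4x² - 3x: f₀=-6, f₁=-55.407407, f₂=-187.777778, f₃=-460.
(3h/8)·[f₀ + 3f₁ + 3f₂ + f₃] = 0.25·(-1195.555556) = -298.8889.

-298.8889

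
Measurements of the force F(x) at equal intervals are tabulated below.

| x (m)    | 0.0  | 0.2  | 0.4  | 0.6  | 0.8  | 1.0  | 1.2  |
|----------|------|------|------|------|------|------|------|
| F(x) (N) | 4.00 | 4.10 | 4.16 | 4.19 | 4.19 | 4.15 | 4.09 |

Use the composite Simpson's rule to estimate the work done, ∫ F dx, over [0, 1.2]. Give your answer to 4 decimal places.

4.9700

h = 0.2, n = 6.
(h/3)·[y₀ + 4y₁ + 2y₂ + 4y₃ + 2y₄ + 4y₅ + y₆] = 0.066667·(74.55) = 4.9700.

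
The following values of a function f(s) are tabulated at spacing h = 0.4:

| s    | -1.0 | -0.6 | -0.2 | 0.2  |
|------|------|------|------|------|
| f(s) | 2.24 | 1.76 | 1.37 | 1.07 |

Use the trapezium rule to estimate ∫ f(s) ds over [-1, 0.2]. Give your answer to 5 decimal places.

1.91400

h = 0.4, n = 3.
(h/2)·[y₀ + 2y₁ + 2y₂ + y₃] = 0.2·(9.57) = 1.91400.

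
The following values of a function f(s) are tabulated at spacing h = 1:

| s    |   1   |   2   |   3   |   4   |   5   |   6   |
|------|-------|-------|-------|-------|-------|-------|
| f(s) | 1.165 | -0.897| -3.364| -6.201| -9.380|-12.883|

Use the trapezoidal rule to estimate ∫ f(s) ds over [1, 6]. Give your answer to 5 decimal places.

h = 1, n = 5.
(h/2)·[y₀ + 2y₁ + 2y₂ + 2y₃ + 2y₄ + y₅] = 0.5·(-51.402) = -25.70100.

-25.70100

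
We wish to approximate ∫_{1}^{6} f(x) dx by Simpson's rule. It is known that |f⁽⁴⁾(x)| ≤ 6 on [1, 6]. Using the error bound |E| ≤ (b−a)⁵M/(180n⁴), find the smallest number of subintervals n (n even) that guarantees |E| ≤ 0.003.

14

Need 18750/(180n⁴) ≤ 0.003.
n⁴ ≥ 18750/(180·0.003) = 34722.2 ⇒ n ≥ 13.6506, so the smallest even n is 14. (n must be even for Simpson's rule.)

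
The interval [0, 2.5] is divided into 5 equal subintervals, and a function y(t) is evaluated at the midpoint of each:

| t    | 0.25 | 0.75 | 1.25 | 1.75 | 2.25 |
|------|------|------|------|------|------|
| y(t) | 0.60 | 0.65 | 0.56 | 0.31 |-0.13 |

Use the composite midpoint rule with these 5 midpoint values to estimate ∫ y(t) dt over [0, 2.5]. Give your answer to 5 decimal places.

0.99500

h = 0.5, n = 5.
h·[y(m₁) + y(m₂) + y(m₃) + y(m₄) + y(m₅)] = 0.5·(1.99) = 0.99500.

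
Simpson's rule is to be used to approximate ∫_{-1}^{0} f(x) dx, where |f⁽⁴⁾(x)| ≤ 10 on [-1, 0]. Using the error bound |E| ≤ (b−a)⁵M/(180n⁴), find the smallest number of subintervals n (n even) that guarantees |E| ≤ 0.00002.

Need 10/(180n⁴) ≤ 0.00002.
n⁴ ≥ 10/(180·0.00002) = 2777.78 ⇒ n ≥ 7.2598, so the smallest even n is 8. (n must be even for Simpson's rule.)

8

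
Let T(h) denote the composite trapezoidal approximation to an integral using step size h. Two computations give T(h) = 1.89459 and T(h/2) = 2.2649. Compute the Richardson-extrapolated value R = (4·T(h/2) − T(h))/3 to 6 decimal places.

R = (4·T(h/2) − T(h)) / 3 = (4·2.2649 − 1.89459)/3 = (7.16501)/3 = 2.388337.

2.388337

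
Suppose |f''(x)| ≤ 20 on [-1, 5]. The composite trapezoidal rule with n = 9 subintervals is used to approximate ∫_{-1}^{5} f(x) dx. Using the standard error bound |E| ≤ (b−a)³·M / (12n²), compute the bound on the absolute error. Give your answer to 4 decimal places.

4.4444

|E| ≤ (6)³·20 / (12·9²) = 4320/972 = 4.4444.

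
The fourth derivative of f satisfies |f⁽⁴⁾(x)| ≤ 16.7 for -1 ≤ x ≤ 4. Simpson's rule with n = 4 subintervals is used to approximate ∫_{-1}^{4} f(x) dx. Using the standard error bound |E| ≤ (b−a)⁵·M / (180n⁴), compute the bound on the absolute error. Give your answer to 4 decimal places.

1.1325

|E| ≤ (5)⁵·16.7 / (180·4⁴) = 52187.5/46080 = 1.1325.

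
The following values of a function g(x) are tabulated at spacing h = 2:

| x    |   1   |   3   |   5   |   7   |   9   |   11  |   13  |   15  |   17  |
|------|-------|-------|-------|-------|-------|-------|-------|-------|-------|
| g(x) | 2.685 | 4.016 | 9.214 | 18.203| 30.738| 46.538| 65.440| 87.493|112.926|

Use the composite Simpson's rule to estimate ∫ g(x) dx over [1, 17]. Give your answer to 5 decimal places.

634.26333

h = 2, n = 8.
(h/3)·[y₀ + 4y₁ + 2y₂ + 4y₃ + 2y₄ + 4y₅ + 2y₆ + 4y₇ + y₈] = 0.666667·(951.395) = 634.26333.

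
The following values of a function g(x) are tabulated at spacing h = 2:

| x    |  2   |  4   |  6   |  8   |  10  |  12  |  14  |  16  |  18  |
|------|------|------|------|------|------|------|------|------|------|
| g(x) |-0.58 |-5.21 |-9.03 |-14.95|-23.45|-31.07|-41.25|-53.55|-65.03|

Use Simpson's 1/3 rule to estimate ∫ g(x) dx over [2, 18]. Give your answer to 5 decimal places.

h = 2, n = 8.
(h/3)·[y₀ + 4y₁ + 2y₂ + 4y₃ + 2y₄ + 4y₅ + 2y₆ + 4y₇ + y₈] = 0.666667·(-632.19) = -421.46000.

-421.46000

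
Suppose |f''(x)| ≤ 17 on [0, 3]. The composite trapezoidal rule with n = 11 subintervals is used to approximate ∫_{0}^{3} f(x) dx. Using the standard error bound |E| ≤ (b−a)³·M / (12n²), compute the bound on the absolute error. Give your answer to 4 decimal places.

|E| ≤ (3)³·17 / (12·11²) = 459/1452 = 0.3161.

0.3161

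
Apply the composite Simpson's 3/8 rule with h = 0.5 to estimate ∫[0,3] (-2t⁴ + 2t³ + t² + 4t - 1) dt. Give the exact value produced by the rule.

-32.8125

h = (3 − 0)/6 = 0.5.
Nodes t₀,…,t₆ = 0, 0.5, 1, 1.5, 2, 2.5, 3.
f(t) = -2t⁴ + 2t³ + t² + 4t - 1: f₀=-1, f₁=1.375, f₂=4, f₃=3.875, f₄=-5, f₅=-31.625, f₆=-88.
(3h/8)·[f₀ + 3f₁ + 3f₂ + 2f₃ + 3f₄ + 3f₅ + f₆] = 0.1875·(-175) = -32.8125.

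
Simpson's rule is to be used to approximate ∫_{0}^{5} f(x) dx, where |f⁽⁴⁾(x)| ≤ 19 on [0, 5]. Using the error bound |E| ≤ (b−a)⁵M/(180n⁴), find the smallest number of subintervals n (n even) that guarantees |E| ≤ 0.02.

Need 59375/(180n⁴) ≤ 0.02.
n⁴ ≥ 59375/(180·0.02) = 16493.1 ⇒ n ≥ 11.3325, so the smallest even n is 12. (n must be even for Simpson's rule.)

12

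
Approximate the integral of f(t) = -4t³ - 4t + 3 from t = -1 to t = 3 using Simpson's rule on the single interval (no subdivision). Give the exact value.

-84

S = (b−a)/6 · [f(-1) + 4f(1) + f(3)] = 0.666667·[11 + 4·(-5) + (-117)] = -84.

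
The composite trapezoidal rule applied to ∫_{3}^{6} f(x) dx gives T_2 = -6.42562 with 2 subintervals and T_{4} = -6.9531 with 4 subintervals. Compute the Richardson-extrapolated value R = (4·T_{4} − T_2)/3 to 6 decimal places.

-7.128927

R = (4·T_{4} − T_2) / 3 = (4·(-6.9531) − (-6.42562))/3 = (-21.38678)/3 = -7.128927.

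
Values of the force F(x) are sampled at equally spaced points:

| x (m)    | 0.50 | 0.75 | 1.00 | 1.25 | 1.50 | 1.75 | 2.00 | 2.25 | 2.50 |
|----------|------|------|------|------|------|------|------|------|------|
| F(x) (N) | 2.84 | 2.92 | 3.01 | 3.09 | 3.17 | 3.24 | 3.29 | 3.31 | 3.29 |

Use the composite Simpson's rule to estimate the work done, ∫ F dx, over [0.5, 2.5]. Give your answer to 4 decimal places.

6.2758

h = 0.25, n = 8.
(h/3)·[y₀ + 4y₁ + 2y₂ + 4y₃ + 2y₄ + 4y₅ + 2y₆ + 4y₇ + y₈] = 0.083333·(75.31) = 6.2758.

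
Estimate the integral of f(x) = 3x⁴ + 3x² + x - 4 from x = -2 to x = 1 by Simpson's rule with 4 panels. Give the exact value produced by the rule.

h = (1 − (-2))/4 = 0.75.
Nodes x₀,…,x₄ = -2, -1.25, -0.5, 0.25, 1.
f(x) = 3x⁴ + 3x² + x - 4: f₀=54, f₁=6.76171875, f₂=-3.5625, f₃=-3.55078125, f₄=3.
(h/3)·[f₀ + 4f₁ + 2f₂ + 4f₃ + f₄] = 0.25·(62.71875) = 15.6796875.

15.6796875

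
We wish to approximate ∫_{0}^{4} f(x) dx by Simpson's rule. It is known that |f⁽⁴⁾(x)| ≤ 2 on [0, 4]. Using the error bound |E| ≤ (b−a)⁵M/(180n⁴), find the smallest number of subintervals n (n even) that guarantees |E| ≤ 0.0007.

12

Need 2048/(180n⁴) ≤ 0.0007.
n⁴ ≥ 2048/(180·0.0007) = 16254 ⇒ n ≥ 11.2912, so the smallest even n is 12. (n must be even for Simpson's rule.)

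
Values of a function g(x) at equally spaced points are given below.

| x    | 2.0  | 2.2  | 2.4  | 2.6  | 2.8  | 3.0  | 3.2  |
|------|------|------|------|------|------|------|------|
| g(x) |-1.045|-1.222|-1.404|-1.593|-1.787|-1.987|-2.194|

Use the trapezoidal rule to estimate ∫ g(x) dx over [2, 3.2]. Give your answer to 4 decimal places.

-1.9225

h = 0.2, n = 6.
(h/2)·[y₀ + 2y₁ + 2y₂ + 2y₃ + 2y₄ + 2y₅ + y₆] = 0.1·(-19.225) = -1.9225.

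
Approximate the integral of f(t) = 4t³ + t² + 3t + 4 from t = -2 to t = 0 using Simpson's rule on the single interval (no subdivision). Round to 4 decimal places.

S = (b−a)/6 · [f(-2) + 4f(-1) + f(0)] = 0.333333·[(-30) + 4·(-2) + 4] = -11.3333.

-11.3333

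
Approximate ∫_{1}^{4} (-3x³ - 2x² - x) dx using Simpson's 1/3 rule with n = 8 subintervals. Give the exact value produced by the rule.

h = (4 − 1)/8 = 0.375.
Nodes x₀,…,x₈ = 1, 1.375, 1.75, 2.125, 2.5, 2.875, 3.25, 3.625, 4.
f(x) = -3x³ - 2x² - x: f₀=-6, f₁=-12.955078125, f₂=-23.953125, f₃=-39.943359375, f₄=-61.875, f₅=-90.697265625, f₆=-127.359375, f₇=-172.810546875, f₈=-228.
(h/3)·[f₀ + 4f₁ + 2f₂ + 4f₃ + 2f₄ + 4f₅ + 2f₆ + 4f₇ + f₈] = 0.125·(-1926) = -240.75.

-240.75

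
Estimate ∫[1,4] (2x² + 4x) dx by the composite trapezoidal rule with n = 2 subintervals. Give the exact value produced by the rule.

74.25

h = (4 − 1)/2 = 1.5.
Nodes x₀,…,x₂ = 1, 2.5, 4.
f(x) = 2x² + 4x: f₀=6, f₁=22.5, f₂=48.
(h/2)·[f₀ + 2f₁ + f₂] = 0.75·(99) = 74.25.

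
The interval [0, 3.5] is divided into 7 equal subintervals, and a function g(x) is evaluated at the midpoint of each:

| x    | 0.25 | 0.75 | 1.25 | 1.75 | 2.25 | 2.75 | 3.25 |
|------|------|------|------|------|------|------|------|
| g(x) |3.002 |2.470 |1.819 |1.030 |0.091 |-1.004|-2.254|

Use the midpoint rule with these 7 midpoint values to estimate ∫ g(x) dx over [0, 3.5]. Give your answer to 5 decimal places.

2.57700

h = 0.5, n = 7.
h·[y(m₁) + y(m₂) + y(m₃) + y(m₄) + y(m₅) + y(m₆) + y(m₇)] = 0.5·(5.154) = 2.57700.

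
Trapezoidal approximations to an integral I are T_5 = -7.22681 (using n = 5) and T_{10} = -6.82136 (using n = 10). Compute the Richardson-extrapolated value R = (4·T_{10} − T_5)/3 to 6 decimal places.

-6.686210

R = (4·T_{10} − T_5) / 3 = (4·(-6.82136) − (-7.22681))/3 = (-20.05863)/3 = -6.686210.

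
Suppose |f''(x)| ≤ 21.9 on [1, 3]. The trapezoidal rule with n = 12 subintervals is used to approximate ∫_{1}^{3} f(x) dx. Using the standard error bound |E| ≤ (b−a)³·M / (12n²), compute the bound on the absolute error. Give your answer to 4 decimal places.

|E| ≤ (2)³·21.9 / (12·12²) = 175.2/1728 = 0.1014.

0.1014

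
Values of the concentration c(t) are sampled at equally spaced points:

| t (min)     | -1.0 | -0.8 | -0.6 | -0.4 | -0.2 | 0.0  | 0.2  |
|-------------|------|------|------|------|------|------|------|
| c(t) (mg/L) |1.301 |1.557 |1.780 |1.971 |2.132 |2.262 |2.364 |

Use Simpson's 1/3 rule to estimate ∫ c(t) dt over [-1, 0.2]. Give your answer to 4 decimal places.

h = 0.2, n = 6.
(h/3)·[y₀ + 4y₁ + 2y₂ + 4y₃ + 2y₄ + 4y₅ + y₆] = 0.066667·(34.649) = 2.3099.

2.3099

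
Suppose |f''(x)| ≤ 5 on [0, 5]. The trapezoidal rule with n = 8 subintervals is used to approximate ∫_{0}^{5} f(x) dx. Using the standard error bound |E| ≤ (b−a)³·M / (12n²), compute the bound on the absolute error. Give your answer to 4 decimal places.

|E| ≤ (5)³·5 / (12·8²) = 625/768 = 0.8138.

0.8138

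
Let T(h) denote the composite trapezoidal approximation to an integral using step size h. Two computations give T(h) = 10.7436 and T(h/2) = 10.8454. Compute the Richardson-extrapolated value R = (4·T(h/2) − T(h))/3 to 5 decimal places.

10.87933

R = (4·T(h/2) − T(h)) / 3 = (4·10.8454 − 10.7436)/3 = (32.6380)/3 = 10.87933.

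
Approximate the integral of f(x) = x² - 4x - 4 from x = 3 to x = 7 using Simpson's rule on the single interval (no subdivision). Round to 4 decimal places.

S = (b−a)/6 · [f(3) + 4f(5) + f(7)] = 0.666667·[(-7) + 4·1 + 17] = 9.3333.

9.3333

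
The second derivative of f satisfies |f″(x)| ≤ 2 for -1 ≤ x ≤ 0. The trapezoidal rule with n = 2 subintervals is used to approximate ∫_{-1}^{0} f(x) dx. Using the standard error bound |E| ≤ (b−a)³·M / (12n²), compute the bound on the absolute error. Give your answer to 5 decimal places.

|E| ≤ (1)³·2 / (12·2²) = 2/48 = 0.04167.

0.04167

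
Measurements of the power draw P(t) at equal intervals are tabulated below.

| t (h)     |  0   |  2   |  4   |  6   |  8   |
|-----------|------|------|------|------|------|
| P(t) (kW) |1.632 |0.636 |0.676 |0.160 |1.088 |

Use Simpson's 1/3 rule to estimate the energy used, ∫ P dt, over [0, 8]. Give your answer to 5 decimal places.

4.83733

h = 2, n = 4.
(h/3)·[y₀ + 4y₁ + 2y₂ + 4y₃ + y₄] = 0.666667·(7.256) = 4.83733.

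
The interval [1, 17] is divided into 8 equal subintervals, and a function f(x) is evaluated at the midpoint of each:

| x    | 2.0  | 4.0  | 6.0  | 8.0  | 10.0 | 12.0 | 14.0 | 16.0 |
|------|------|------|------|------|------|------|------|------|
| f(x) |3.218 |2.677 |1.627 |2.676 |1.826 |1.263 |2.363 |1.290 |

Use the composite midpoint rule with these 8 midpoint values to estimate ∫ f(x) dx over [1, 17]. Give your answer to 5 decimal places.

h = 2, n = 8.
h·[y(m₁) + y(m₂) + y(m₃) + y(m₄) + y(m₅) + y(m₆) + y(m₇) + y(m₈)] = 2·(16.940) = 33.88000.

33.88000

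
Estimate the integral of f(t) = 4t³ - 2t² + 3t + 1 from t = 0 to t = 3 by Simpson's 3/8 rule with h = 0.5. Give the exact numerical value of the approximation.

79.5

h = (3 − 0)/6 = 0.5.
Nodes t₀,…,t₆ = 0, 0.5, 1, 1.5, 2, 2.5, 3.
f(t) = 4t³ - 2t² + 3t + 1: f₀=1, f₁=2.5, f₂=6, f₃=14.5, f₄=31, f₅=58.5, f₆=100.
(3h/8)·[f₀ + 3f₁ + 3f₂ + 2f₃ + 3f₄ + 3f₅ + f₆] = 0.1875·(424) = 79.5.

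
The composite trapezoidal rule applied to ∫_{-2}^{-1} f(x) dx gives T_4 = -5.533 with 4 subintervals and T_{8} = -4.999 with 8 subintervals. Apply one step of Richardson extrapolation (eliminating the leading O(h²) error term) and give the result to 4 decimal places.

-4.8210

R = (4·T_{8} − T_4) / 3 = (4·(-4.999) − (-5.533))/3 = (-14.463)/3 = -4.8210.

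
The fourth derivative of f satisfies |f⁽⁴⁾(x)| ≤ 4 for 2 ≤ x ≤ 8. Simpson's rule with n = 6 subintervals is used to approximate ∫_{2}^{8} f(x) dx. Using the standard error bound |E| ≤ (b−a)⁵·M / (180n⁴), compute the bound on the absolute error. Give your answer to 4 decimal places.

|E| ≤ (6)⁵·4 / (180·6⁴) = 31104/233280 = 0.1333.

0.1333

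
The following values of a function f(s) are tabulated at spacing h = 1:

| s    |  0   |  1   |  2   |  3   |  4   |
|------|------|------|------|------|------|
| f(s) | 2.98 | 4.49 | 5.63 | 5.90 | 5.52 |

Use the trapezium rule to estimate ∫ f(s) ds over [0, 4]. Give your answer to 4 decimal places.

h = 1, n = 4.
(h/2)·[y₀ + 2y₁ + 2y₂ + 2y₃ + y₄] = 0.5·(40.54) = 20.2700.

20.2700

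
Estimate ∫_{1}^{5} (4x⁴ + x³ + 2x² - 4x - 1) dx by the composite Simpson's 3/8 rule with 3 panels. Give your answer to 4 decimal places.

2701.0370

h = (5 − 1)/3 = 1.333333.
Nodes x₀,…,x₃ = 1, 2.333333, 3.666667, 5.
f(x) = 4x⁴ + x³ + 2x² - 4x - 1: f₀=2, f₁=131.827160, f₂=783.530864, f₃=2654.
(3h/8)·[f₀ + 3f₁ + 3f₂ + f₃] = 0.5·(5402.074074) = 2701.0370.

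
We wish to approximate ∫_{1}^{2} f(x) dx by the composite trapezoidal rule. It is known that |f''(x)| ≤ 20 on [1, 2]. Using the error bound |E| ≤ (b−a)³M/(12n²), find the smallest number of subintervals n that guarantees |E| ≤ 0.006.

17

Need 20/(12n²) ≤ 0.006.
n² ≥ 20/(12·0.006) = 277.778 ⇒ n ≥ 16.6667, so the smallest n is 17.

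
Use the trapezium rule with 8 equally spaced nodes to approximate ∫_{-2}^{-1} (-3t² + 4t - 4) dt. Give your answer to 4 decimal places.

-17.0102

h = (-1 − (-2))/7 = 0.142857.
Nodes t₀,…,t₇ = -2, -1.857143, -1.714286, -1.571429, -1.428571, -1.285714, -1.142857, -1.
f(t) = -3t² + 4t - 4: f₀=-24, f₁=-21.775510, f₂=-19.673469, f₃=-17.693878, f₄=-15.836735, f₅=-14.102041, f₆=-12.489796, f₇=-11.
(h/2)·[f₀ + 2f₁ + 2f₂ + 2f₃ + 2f₄ + 2f₅ + 2f₆ + f₇] = 0.071429·(-238.142857) = -17.0102.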